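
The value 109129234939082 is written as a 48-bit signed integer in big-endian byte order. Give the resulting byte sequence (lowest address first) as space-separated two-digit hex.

109129234939082 in hexadecimal, padded to 48 bits, is 0x6340A1487CCA.
Split into bytes (most-significant first): 63 40 A1 48 7C CA.
Big-endian: lowest address holds the most-significant byte.
So the memory order matches the most-significant-first order: 63 40 A1 48 7C CA.

63 40 A1 48 7C CA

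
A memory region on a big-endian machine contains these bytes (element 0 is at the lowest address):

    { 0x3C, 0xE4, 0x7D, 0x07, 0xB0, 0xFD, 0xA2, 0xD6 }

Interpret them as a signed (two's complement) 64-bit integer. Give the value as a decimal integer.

4387769408953361110

Big-endian stores the most-significant byte at the lowest address.
The bytes are already most-significant first: 0x3CE47D07B0FDA2D6.
0x3CE47D07B0FDA2D6 = 4387769408953361110.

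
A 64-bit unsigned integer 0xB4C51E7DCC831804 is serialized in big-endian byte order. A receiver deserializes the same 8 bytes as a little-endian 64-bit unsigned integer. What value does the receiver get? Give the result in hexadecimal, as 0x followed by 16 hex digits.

0x041883CC7D1EC5B4

Stored big-endian, the bytes at ascending addresses are B4 C5 1E 7D CC 83 18 04.
Read back as little-endian, the first byte is least significant, giving 0x041883CC7D1EC5B4.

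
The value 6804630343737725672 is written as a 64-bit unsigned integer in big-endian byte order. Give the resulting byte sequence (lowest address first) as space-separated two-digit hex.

5E 6E E7 3E C2 54 D2 E8

6804630343737725672 in hexadecimal, padded to 64 bits, is 0x5E6EE73EC254D2E8.
Split into bytes (most-significant first): 5E 6E E7 3E C2 54 D2 E8.
Big-endian stores the most-significant byte at the lowest address.
So the memory order matches the most-significant-first order: 5E 6E E7 3E C2 54 D2 E8.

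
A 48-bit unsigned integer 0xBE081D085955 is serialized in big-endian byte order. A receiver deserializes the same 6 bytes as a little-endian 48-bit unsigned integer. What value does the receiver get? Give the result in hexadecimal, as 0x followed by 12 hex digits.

Stored big-endian, the bytes at ascending addresses are BE 08 1D 08 59 55.
Read back as little-endian, the first byte is least significant, giving 0x5559081D08BE.

0x5559081D08BE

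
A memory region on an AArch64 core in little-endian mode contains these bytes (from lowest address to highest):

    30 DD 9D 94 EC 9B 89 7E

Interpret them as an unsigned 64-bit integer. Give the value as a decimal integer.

Little-endian stores the least-significant byte at the lowest address.
Reassemble most-significant byte first: 7E 89 9B EC 94 9D DD 30 → 0x7E899BEC949DDD30.
0x7E899BEC949DDD30 = 9117990360996240688.

9117990360996240688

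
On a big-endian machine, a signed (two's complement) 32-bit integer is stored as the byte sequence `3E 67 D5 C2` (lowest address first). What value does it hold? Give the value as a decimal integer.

1046992322

Big-endian: lowest address holds the most-significant byte.
The bytes are already most-significant first: 0x3E67D5C2.
0x3E67D5C2 = 1046992322.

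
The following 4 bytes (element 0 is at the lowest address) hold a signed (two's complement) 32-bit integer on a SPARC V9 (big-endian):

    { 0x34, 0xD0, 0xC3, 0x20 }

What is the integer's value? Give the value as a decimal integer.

Big-endian: lowest address holds the most-significant byte.
The bytes are already most-significant first: 0x34D0C320.
0x34D0C320 = 886096672.

886096672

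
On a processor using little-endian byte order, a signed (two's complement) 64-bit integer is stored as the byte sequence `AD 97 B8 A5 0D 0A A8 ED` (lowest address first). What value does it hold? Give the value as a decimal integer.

Little-endian: lowest address holds the least-significant byte.
Reassemble most-significant byte first: ED A8 0A 0D A5 B8 97 AD → 0xEDA80A0DA5B897AD.
Top bit is set, so as a signed 64-bit value this is 0xEDA80A0DA5B897AD − 2^64 = -1321795436902049875.

-1321795436902049875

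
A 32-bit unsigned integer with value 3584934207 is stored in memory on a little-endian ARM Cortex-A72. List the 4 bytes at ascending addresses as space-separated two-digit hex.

3584934207 in hexadecimal, padded to 32 bits, is 0xD5ADC13F.
Split into bytes (most-significant first): D5 AD C1 3F.
Little-endian: lowest address holds the least-significant byte.
So at ascending addresses the bytes are 3F C1 AD D5.

3F C1 AD D5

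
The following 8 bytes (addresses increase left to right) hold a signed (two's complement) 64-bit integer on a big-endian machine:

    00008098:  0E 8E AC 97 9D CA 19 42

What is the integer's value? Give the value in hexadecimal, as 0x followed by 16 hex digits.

0x0E8EAC979DCA1942

In big-endian order the high byte comes first in memory.
The bytes are already most-significant first: 0x0E8EAC979DCA1942.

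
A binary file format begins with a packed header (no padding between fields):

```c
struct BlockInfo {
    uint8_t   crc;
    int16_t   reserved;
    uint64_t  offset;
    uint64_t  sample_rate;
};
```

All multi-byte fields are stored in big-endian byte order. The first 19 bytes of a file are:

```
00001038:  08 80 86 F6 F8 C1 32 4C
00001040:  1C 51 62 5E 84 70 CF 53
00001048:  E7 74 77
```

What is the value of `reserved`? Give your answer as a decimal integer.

`reserved` follows `crc` (1 byte), so it starts at byte offset 1 and occupies 2 bytes.
Bytes at offsets 1..2: 80 86.
In big-endian order the high byte comes first in memory.
The bytes are already most-significant first: 0x8086.
Top bit is set, so as a signed 16-bit value this is 0x8086 − 2^16 = -32634.

-32634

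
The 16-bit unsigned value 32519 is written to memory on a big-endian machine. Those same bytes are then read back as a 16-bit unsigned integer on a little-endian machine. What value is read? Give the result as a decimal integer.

1919

32519 in 16-bit hexadecimal is 0x7F07.
Stored big-endian, the bytes at ascending addresses are 7F 07.
Read back as little-endian, the first byte is least significant, giving 0x077F.
0x077F = 1919.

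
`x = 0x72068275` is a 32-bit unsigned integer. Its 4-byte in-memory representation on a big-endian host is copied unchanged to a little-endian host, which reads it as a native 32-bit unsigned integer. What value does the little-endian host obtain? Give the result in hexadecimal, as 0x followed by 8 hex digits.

0x75820672

Stored big-endian, the bytes at ascending addresses are 72 06 82 75.
Read back as little-endian, the first byte is least significant, giving 0x75820672.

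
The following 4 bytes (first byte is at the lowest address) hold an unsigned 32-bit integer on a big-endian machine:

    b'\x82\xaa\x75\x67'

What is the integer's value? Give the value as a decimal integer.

2192209255

Big-endian stores the most-significant byte at the lowest address.
The bytes are already most-significant first: 0x82AA7567.
0x82AA7567 = 2192209255.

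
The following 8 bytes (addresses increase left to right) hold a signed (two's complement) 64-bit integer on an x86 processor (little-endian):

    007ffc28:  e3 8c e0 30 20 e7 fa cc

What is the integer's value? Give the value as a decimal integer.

-3676372020349596445

Little-endian: lowest address holds the least-significant byte.
Reassemble most-significant byte first: CC FA E7 20 30 E0 8C E3 → 0xCCFAE72030E08CE3.
Top bit is set, so as a signed 64-bit value this is 0xCCFAE72030E08CE3 − 2^64 = -3676372020349596445.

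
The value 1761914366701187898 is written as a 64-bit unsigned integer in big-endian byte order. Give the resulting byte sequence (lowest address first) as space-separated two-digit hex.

18 73 93 C8 0F E1 B3 3A

1761914366701187898 in hexadecimal, padded to 64 bits, is 0x187393C80FE1B33A.
Split into bytes (most-significant first): 18 73 93 C8 0F E1 B3 3A.
Big-endian: lowest address holds the most-significant byte.
So the memory order matches the most-significant-first order: 18 73 93 C8 0F E1 B3 3A.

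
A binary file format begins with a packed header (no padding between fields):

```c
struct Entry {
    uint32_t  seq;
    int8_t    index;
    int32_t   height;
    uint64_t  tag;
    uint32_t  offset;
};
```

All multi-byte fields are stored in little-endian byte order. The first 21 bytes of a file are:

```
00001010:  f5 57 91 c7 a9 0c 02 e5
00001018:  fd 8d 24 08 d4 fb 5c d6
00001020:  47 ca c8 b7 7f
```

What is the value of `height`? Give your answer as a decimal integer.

-35323380

`height` follows `seq` (4 B), `index` (1 B), so it starts at offset 4 + 1 = 5 and occupies 4 bytes.
Bytes at offsets 5..8: 0C 02 E5 FD.
Little-endian: lowest address holds the least-significant byte.
Reassemble most-significant byte first: FD E5 02 0C → 0xFDE5020C.
Top bit is set, so as a signed 32-bit value this is 0xFDE5020C − 2^32 = -35323380.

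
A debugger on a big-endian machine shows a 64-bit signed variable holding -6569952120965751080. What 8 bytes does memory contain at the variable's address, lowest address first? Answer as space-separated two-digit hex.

A4 D2 D7 5A E6 83 1E D8

Two's complement of -6569952120965751080 in 64 bits: 6569952120965751080 = 0x5B2D28A5197CE128; invert → 0xA4D2D75AE6831ED7; add 1 → 0xA4D2D75AE6831ED8.
Split into bytes (most-significant first): A4 D2 D7 5A E6 83 1E D8.
Big-endian stores the most-significant byte at the lowest address.
So the memory order matches the most-significant-first order: A4 D2 D7 5A E6 83 1E D8.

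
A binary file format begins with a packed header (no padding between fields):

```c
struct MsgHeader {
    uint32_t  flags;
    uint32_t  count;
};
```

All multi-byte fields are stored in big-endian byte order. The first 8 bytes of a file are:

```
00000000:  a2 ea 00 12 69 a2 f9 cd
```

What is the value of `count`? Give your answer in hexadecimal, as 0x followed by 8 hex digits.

0x69A2F9CD

`count` follows `flags` (4 bytes), so it starts at byte offset 4 and occupies 4 bytes.
Bytes at offsets 4..7: 69 A2 F9 CD.
In big-endian order the high byte comes first in memory.
The bytes are already most-significant first: 0x69A2F9CD.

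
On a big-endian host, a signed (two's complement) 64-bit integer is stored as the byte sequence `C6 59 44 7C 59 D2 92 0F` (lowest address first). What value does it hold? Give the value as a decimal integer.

-4154213880398966257

Big-endian stores the most-significant byte at the lowest address.
The bytes are already most-significant first: 0xC659447C59D2920F.
Top bit is set, so as a signed 64-bit value this is 0xC659447C59D2920F − 2^64 = -4154213880398966257.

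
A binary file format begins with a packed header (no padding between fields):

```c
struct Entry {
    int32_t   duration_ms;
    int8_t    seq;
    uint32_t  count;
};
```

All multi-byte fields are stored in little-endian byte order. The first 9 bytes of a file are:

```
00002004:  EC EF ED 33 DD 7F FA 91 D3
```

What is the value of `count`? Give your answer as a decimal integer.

`count` follows `duration_ms` (4 B), `seq` (1 B), so it starts at offset 4 + 1 = 5 and occupies 4 bytes.
Bytes at offsets 5..8: 7F FA 91 D3.
In little-endian order the low byte comes first in memory.
Reassemble most-significant byte first: D3 91 FA 7F → 0xD391FA7F.
0xD391FA7F = 3549559423.

3549559423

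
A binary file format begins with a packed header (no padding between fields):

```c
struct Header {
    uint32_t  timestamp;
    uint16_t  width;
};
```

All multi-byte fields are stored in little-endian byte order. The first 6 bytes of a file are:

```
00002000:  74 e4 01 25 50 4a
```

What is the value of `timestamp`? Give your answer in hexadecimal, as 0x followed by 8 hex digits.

0x2501E474

`timestamp` is the first field, at byte offset 0, occupying 4 bytes.
Bytes at offsets 0..3: 74 E4 01 25.
In little-endian order the low byte comes first in memory.
Reassemble most-significant byte first: 25 01 E4 74 → 0x2501E474.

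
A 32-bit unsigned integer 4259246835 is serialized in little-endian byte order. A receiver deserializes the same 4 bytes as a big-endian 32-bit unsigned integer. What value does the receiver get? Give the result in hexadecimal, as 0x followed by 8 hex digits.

4259246835 in 32-bit hexadecimal is 0xFDDEF2F3.
Stored little-endian, the bytes at ascending addresses are F3 F2 DE FD.
Read back as big-endian, the last byte is least significant, giving 0xF3F2DEFD.

0xF3F2DEFD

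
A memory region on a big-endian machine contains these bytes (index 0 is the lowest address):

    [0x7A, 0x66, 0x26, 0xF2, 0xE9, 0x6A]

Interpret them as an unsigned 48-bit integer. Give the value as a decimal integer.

In big-endian order the high byte comes first in memory.
The bytes are already most-significant first: 0x7A6626F2E96A.
0x7A6626F2E96A = 134579158706538.

134579158706538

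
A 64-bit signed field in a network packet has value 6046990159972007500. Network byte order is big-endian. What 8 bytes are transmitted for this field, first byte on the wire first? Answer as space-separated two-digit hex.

53 EB 39 83 1D 69 FE 4C

6046990159972007500 in hexadecimal, padded to 64 bits, is 0x53EB39831D69FE4C.
Split into bytes (most-significant first): 53 EB 39 83 1D 69 FE 4C.
Big-endian: lowest address holds the most-significant byte.
So the memory order matches the most-significant-first order: 53 EB 39 83 1D 69 FE 4C.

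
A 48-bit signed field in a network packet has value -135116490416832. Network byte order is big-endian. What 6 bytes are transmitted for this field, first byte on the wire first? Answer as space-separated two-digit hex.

85 1C BD 95 DD 40

Two's complement of -135116490416832 in 48 bits: 135116490416832 = 0x7AE3426A22C0; invert → 0x851CBD95DD3F; add 1 → 0x851CBD95DD40.
Split into bytes (most-significant first): 85 1C BD 95 DD 40.
Big-endian stores the most-significant byte at the lowest address.
So the memory order matches the most-significant-first order: 85 1C BD 95 DD 40.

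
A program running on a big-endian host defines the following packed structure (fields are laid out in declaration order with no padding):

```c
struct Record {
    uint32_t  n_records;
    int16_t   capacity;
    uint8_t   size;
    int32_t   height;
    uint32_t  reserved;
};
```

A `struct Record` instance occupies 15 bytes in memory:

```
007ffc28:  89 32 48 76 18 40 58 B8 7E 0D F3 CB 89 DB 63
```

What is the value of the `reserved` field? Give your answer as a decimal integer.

`reserved` follows `n_records` (4 B), `capacity` (2 B), `size` (1 B), `height` (4 B), so it starts at offset 4 + 2 + 1 + 4 = 11 and occupies 4 bytes.
Bytes at offsets 11..14: CB 89 DB 63.
Big-endian: lowest address holds the most-significant byte.
The bytes are already most-significant first: 0xCB89DB63.
0xCB89DB63 = 3414809443.

3414809443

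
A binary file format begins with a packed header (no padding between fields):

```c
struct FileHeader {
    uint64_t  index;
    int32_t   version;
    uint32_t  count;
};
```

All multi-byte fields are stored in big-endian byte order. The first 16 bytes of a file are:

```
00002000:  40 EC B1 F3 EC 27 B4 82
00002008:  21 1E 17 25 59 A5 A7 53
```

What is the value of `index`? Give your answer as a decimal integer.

4678309774128297090

`index` is the first field, at byte offset 0, occupying 8 bytes.
Bytes at offsets 0..7: 40 EC B1 F3 EC 27 B4 82.
Big-endian: lowest address holds the most-significant byte.
The bytes are already most-significant first: 0x40ECB1F3EC27B482.
0x40ECB1F3EC27B482 = 4678309774128297090.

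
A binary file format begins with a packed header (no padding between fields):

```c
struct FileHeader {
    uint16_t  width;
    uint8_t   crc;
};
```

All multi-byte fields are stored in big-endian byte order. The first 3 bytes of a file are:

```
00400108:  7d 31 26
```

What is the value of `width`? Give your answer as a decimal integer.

`width` is the first field, at byte offset 0, occupying 2 bytes.
Bytes at offsets 0..1: 7D 31.
In big-endian order the high byte comes first in memory.
The bytes are already most-significant first: 0x7D31.
0x7D31 = 32049.

32049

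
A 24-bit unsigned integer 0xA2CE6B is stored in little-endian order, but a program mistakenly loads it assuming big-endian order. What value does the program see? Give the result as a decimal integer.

7065250

Stored little-endian, the bytes at ascending addresses are 6B CE A2.
Read back as big-endian, the last byte is least significant, giving 0x6BCEA2.
0x6BCEA2 = 7065250.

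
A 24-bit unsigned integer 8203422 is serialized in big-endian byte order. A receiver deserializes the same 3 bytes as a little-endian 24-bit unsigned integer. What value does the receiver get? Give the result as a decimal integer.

10366077

8203422 in 24-bit hexadecimal is 0x7D2C9E.
Stored big-endian, the bytes at ascending addresses are 7D 2C 9E.
Read back as little-endian, the first byte is least significant, giving 0x9E2C7D.
0x9E2C7D = 10366077.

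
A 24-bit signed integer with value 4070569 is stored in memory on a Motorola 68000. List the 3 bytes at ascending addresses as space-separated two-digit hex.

3E 1C A9

4070569 in hexadecimal, padded to 24 bits, is 0x3E1CA9.
Split into bytes (most-significant first): 3E 1C A9.
In big-endian order the high byte comes first in memory.
So the memory order matches the most-significant-first order: 3E 1C A9.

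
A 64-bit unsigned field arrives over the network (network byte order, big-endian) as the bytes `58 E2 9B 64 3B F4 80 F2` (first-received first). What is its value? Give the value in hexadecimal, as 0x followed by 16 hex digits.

Big-endian stores the most-significant byte at the lowest address.
The bytes are already most-significant first: 0x58E29B643BF480F2.

0x58E29B643BF480F2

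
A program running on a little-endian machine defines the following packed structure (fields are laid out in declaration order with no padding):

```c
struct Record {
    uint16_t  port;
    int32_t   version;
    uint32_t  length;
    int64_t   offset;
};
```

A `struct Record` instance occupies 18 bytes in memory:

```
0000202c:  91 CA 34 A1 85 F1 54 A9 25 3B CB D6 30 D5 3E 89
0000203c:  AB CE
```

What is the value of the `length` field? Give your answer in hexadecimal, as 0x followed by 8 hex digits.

0x3B25A954

`length` follows `port` (2 B), `version` (4 B), so it starts at offset 2 + 4 = 6 and occupies 4 bytes.
Bytes at offsets 6..9: 54 A9 25 3B.
Little-endian: lowest address holds the least-significant byte.
Reassemble most-significant byte first: 3B 25 A9 54 → 0x3B25A954.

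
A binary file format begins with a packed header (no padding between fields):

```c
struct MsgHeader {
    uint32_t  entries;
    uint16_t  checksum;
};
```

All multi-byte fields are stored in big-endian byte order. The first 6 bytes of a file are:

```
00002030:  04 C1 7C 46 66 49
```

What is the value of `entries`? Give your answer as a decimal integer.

`entries` is the first field, at byte offset 0, occupying 4 bytes.
Bytes at offsets 0..3: 04 C1 7C 46.
Big-endian: lowest address holds the most-significant byte.
The bytes are already most-significant first: 0x04C17C46.
0x04C17C46 = 79789126.

79789126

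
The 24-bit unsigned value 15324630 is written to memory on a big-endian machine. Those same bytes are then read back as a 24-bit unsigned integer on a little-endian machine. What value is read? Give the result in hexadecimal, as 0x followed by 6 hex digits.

15324630 in 24-bit hexadecimal is 0xE9D5D6.
Stored big-endian, the bytes at ascending addresses are E9 D5 D6.
Read back as little-endian, the first byte is least significant, giving 0xD6D5E9.

0xD6D5E9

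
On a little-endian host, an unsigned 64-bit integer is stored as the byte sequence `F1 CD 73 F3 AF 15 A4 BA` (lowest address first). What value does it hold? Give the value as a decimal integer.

13448898232683056625

Little-endian: lowest address holds the least-significant byte.
Reassemble most-significant byte first: BA A4 15 AF F3 73 CD F1 → 0xBAA415AFF373CDF1.
0xBAA415AFF373CDF1 = 13448898232683056625.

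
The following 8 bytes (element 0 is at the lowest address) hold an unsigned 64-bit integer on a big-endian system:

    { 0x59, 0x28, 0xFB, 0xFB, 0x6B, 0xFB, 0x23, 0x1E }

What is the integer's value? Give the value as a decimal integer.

6424661925710996254

In big-endian order the high byte comes first in memory.
The bytes are already most-significant first: 0x5928FBFB6BFB231E.
0x5928FBFB6BFB231E = 6424661925710996254.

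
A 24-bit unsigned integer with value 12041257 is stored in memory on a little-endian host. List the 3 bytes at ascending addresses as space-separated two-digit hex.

29 BC B7

12041257 in hexadecimal, padded to 24 bits, is 0xB7BC29.
Split into bytes (most-significant first): B7 BC 29.
Little-endian: lowest address holds the least-significant byte.
So at ascending addresses the bytes are 29 BC B7.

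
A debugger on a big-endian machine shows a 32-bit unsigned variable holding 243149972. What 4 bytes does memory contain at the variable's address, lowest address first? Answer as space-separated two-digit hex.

243149972 in hexadecimal, padded to 32 bits, is 0x0E7E2C94.
Split into bytes (most-significant first): 0E 7E 2C 94.
Big-endian stores the most-significant byte at the lowest address.
So the memory order matches the most-significant-first order: 0E 7E 2C 94.

0E 7E 2C 94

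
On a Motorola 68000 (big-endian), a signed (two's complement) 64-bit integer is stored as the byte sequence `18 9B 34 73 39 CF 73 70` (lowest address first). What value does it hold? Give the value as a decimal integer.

1773068547796202352

Big-endian stores the most-significant byte at the lowest address.
The bytes are already most-significant first: 0x189B347339CF7370.
0x189B347339CF7370 = 1773068547796202352.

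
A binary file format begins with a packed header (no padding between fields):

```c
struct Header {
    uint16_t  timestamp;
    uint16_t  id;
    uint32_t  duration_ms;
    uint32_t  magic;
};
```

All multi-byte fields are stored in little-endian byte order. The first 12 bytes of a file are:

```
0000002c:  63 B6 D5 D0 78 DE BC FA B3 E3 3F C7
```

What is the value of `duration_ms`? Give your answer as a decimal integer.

`duration_ms` follows `timestamp` (2 B), `id` (2 B), so it starts at offset 2 + 2 = 4 and occupies 4 bytes.
Bytes at offsets 4..7: 78 DE BC FA.
Little-endian: lowest address holds the least-significant byte.
Reassemble most-significant byte first: FA BC DE 78 → 0xFABCDE78.
0xFABCDE78 = 4206681720.

4206681720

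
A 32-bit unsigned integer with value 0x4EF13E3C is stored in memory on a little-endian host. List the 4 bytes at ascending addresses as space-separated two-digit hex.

3C 3E F1 4E

Split into bytes (most-significant first): 4E F1 3E 3C.
Little-endian: lowest address holds the least-significant byte.
So at ascending addresses the bytes are 3C 3E F1 4E.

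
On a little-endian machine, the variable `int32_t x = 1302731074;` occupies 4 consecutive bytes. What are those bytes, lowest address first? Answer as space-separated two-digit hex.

1302731074 in hexadecimal, padded to 32 bits, is 0x4DA61942.
Split into bytes (most-significant first): 4D A6 19 42.
Little-endian stores the least-significant byte at the lowest address.
So at ascending addresses the bytes are 42 19 A6 4D.

42 19 A6 4D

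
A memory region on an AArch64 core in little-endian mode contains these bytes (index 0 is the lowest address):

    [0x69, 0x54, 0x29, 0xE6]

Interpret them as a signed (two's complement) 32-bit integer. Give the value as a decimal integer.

-433499031

Little-endian stores the least-significant byte at the lowest address.
Reassemble most-significant byte first: E6 29 54 69 → 0xE6295469.
Top bit is set, so as a signed 32-bit value this is 0xE6295469 − 2^32 = -433499031.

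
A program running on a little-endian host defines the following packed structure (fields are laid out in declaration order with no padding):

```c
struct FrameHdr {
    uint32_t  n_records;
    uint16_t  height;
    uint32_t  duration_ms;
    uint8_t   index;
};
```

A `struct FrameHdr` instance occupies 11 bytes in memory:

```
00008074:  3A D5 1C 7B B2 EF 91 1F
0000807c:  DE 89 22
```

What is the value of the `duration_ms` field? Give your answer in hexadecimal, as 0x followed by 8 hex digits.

`duration_ms` follows `n_records` (4 B), `height` (2 B), so it starts at offset 4 + 2 = 6 and occupies 4 bytes.
Bytes at offsets 6..9: 91 1F DE 89.
Little-endian stores the least-significant byte at the lowest address.
Reassemble most-significant byte first: 89 DE 1F 91 → 0x89DE1F91.

0x89DE1F91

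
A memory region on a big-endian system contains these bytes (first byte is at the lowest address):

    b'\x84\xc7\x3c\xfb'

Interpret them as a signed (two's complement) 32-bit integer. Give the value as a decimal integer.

-2067317509

Big-endian stores the most-significant byte at the lowest address.
The bytes are already most-significant first: 0x84C73CFB.
Top bit is set, so as a signed 32-bit value this is 0x84C73CFB − 2^32 = -2067317509.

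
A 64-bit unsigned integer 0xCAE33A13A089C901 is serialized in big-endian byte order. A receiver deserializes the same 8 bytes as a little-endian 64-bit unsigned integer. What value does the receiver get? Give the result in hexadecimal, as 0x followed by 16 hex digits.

0x01C989A0133AE3CA

Stored big-endian, the bytes at ascending addresses are CA E3 3A 13 A0 89 C9 01.
Read back as little-endian, the first byte is least significant, giving 0x01C989A0133AE3CA.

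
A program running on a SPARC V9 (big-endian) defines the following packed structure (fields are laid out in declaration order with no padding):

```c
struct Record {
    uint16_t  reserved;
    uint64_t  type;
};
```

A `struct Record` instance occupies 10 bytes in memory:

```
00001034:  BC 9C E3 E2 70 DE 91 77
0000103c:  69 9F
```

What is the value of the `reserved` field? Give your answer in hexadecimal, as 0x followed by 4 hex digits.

0xBC9C

`reserved` is the first field, at byte offset 0, occupying 2 bytes.
Bytes at offsets 0..1: BC 9C.
Big-endian: lowest address holds the most-significant byte.
The bytes are already most-significant first: 0xBC9C.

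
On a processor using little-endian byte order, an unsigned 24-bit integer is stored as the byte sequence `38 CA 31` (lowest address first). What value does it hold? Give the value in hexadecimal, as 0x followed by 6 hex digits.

Little-endian stores the least-significant byte at the lowest address.
Reassemble most-significant byte first: 31 CA 38 → 0x31CA38.

0x31CA38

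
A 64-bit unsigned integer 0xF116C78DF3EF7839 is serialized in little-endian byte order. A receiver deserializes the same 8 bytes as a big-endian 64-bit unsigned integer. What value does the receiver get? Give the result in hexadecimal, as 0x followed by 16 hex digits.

0x3978EFF38DC716F1

Stored little-endian, the bytes at ascending addresses are 39 78 EF F3 8D C7 16 F1.
Read back as big-endian, the last byte is least significant, giving 0x3978EFF38DC716F1.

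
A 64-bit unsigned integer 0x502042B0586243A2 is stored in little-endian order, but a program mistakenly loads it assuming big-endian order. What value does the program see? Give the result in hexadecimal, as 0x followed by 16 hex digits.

Stored little-endian, the bytes at ascending addresses are A2 43 62 58 B0 42 20 50.
Read back as big-endian, the last byte is least significant, giving 0xA2436258B0422050.

0xA2436258B0422050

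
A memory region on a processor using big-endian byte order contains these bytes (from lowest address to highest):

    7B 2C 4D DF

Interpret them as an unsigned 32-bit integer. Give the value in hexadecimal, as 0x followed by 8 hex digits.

Big-endian: lowest address holds the most-significant byte.
The bytes are already most-significant first: 0x7B2C4DDF.

0x7B2C4DDF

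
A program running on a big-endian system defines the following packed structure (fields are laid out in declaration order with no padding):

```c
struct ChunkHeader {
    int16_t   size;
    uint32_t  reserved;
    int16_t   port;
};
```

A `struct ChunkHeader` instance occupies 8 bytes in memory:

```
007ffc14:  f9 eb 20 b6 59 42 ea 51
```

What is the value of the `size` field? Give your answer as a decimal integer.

`size` is the first field, at byte offset 0, occupying 2 bytes.
Bytes at offsets 0..1: F9 EB.
Big-endian: lowest address holds the most-significant byte.
The bytes are already most-significant first: 0xF9EB.
Top bit is set, so as a signed 16-bit value this is 0xF9EB − 2^16 = -1557.

-1557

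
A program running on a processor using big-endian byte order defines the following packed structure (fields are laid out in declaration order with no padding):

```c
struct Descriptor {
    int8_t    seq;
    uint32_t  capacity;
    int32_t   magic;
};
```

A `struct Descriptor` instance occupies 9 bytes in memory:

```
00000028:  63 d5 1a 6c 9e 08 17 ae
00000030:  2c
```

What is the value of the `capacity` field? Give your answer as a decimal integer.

3575278750

`capacity` follows `seq` (1 byte), so it starts at byte offset 1 and occupies 4 bytes.
Bytes at offsets 1..4: D5 1A 6C 9E.
Big-endian: lowest address holds the most-significant byte.
The bytes are already most-significant first: 0xD51A6C9E.
0xD51A6C9E = 3575278750.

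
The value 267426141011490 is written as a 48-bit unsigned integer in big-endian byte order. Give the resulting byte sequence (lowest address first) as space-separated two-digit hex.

F3 39 00 23 7E 22

267426141011490 in hexadecimal, padded to 48 bits, is 0xF33900237E22.
Split into bytes (most-significant first): F3 39 00 23 7E 22.
Big-endian stores the most-significant byte at the lowest address.
So the memory order matches the most-significant-first order: F3 39 00 23 7E 22.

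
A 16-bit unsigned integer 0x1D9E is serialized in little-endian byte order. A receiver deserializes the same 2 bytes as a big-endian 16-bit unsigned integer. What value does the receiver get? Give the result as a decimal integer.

Stored little-endian, the bytes at ascending addresses are 9E 1D.
Read back as big-endian, the last byte is least significant, giving 0x9E1D.
0x9E1D = 40477.

40477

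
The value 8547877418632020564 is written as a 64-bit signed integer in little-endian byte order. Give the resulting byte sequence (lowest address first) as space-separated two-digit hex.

54 02 25 41 39 29 A0 76

8547877418632020564 in hexadecimal, padded to 64 bits, is 0x76A0293941250254.
Split into bytes (most-significant first): 76 A0 29 39 41 25 02 54.
Little-endian stores the least-significant byte at the lowest address.
So at ascending addresses the bytes are 54 02 25 41 39 29 A0 76.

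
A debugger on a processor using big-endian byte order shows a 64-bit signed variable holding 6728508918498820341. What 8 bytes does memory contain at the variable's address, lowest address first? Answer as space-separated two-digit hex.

6728508918498820341 in hexadecimal, padded to 64 bits, is 0x5D607736532B80F5.
Split into bytes (most-significant first): 5D 60 77 36 53 2B 80 F5.
In big-endian order the high byte comes first in memory.
So the memory order matches the most-significant-first order: 5D 60 77 36 53 2B 80 F5.

5D 60 77 36 53 2B 80 F5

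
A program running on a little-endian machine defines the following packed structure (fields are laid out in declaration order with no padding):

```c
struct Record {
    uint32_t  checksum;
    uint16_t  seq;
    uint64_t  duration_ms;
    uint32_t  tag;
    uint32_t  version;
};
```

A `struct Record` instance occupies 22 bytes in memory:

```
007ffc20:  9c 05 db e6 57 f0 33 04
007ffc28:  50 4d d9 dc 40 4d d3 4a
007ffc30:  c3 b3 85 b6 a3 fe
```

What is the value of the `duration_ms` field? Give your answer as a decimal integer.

`duration_ms` follows `checksum` (4 B), `seq` (2 B), so it starts at offset 4 + 2 = 6 and occupies 8 bytes.
Bytes at offsets 6..13: 33 04 50 4D D9 DC 40 4D.
In little-endian order the low byte comes first in memory.
Reassemble most-significant byte first: 4D 40 DC D9 4D 50 04 33 → 0x4D40DCD94D500433.
0x4D40DCD94D500433 = 5566691965293036595.

5566691965293036595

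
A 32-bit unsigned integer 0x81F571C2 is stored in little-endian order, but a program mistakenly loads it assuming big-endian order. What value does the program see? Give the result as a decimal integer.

3262248321

Stored little-endian, the bytes at ascending addresses are C2 71 F5 81.
Read back as big-endian, the last byte is least significant, giving 0xC271F581.
0xC271F581 = 3262248321.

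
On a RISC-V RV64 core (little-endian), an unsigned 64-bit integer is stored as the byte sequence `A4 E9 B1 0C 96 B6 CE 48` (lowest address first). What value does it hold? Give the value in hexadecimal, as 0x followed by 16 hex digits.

0x48CEB6960CB1E9A4

Little-endian stores the least-significant byte at the lowest address.
Reassemble most-significant byte first: 48 CE B6 96 0C B1 E9 A4 → 0x48CEB6960CB1E9A4.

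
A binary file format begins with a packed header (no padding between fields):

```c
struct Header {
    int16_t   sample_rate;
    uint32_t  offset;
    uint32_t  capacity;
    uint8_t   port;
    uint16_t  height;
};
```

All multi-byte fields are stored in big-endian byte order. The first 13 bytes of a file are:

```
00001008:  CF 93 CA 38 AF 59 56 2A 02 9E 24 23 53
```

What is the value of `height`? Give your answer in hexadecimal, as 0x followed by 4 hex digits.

0x2353

`height` follows `sample_rate` (2 B), `offset` (4 B), `capacity` (4 B), `port` (1 B), so it starts at offset 2 + 4 + 4 + 1 = 11 and occupies 2 bytes.
Bytes at offsets 11..12: 23 53.
Big-endian stores the most-significant byte at the lowest address.
The bytes are already most-significant first: 0x2353.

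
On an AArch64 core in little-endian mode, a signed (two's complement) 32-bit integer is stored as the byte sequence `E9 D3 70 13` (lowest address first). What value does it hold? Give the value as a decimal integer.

Little-endian: lowest address holds the least-significant byte.
Reassemble most-significant byte first: 13 70 D3 E9 → 0x1370D3E9.
0x1370D3E9 = 326161385.

326161385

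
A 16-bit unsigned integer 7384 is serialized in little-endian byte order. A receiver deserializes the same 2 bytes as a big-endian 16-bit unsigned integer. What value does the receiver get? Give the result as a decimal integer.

55324

7384 in 16-bit hexadecimal is 0x1CD8.
Stored little-endian, the bytes at ascending addresses are D8 1C.
Read back as big-endian, the last byte is least significant, giving 0xD81C.
0xD81C = 55324.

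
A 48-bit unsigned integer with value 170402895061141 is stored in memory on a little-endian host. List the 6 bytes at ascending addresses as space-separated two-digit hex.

170402895061141 in hexadecimal, padded to 48 bits, is 0x9AFB04076095.
Split into bytes (most-significant first): 9A FB 04 07 60 95.
Little-endian: lowest address holds the least-significant byte.
So at ascending addresses the bytes are 95 60 07 04 FB 9A.

95 60 07 04 FB 9A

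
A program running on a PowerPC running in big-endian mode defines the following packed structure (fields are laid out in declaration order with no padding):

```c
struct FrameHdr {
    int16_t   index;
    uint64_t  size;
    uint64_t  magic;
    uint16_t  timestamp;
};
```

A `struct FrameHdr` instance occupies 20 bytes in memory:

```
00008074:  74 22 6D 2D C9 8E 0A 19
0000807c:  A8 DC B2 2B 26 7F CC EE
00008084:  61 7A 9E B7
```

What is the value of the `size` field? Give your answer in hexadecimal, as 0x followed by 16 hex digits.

`size` follows `index` (2 bytes), so it starts at byte offset 2 and occupies 8 bytes.
Bytes at offsets 2..9: 6D 2D C9 8E 0A 19 A8 DC.
Big-endian: lowest address holds the most-significant byte.
The bytes are already most-significant first: 0x6D2DC98E0A19A8DC.

0x6D2DC98E0A19A8DC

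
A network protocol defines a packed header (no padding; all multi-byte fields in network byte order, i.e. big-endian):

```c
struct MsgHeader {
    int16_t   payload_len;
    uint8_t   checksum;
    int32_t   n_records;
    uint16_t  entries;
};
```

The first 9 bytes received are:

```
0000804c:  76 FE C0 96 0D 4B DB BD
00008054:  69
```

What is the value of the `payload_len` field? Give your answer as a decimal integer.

`payload_len` is the first field, at byte offset 0, occupying 2 bytes.
Bytes at offsets 0..1: 76 FE.
Big-endian: lowest address holds the most-significant byte.
The bytes are already most-significant first: 0x76FE.
0x76FE = 30462.

30462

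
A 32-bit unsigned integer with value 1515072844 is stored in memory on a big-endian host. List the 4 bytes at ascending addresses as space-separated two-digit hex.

5A 4E 2D 4C

1515072844 in hexadecimal, padded to 32 bits, is 0x5A4E2D4C.
Split into bytes (most-significant first): 5A 4E 2D 4C.
Big-endian: lowest address holds the most-significant byte.
So the memory order matches the most-significant-first order: 5A 4E 2D 4C.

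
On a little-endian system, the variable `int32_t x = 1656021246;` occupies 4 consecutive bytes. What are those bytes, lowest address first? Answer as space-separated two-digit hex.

FE E0 B4 62

1656021246 in hexadecimal, padded to 32 bits, is 0x62B4E0FE.
Split into bytes (most-significant first): 62 B4 E0 FE.
Little-endian stores the least-significant byte at the lowest address.
So at ascending addresses the bytes are FE E0 B4 62.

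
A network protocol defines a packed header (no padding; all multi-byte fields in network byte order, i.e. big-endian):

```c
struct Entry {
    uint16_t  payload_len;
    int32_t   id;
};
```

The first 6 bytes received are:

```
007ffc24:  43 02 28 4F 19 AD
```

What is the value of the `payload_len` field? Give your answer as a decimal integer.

17154

`payload_len` is the first field, at byte offset 0, occupying 2 bytes.
Bytes at offsets 0..1: 43 02.
In big-endian order the high byte comes first in memory.
The bytes are already most-significant first: 0x4302.
0x4302 = 17154.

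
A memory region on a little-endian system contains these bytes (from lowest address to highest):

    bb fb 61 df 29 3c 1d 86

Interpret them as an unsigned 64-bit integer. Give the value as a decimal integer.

In little-endian order the low byte comes first in memory.
Reassemble most-significant byte first: 86 1D 3C 29 DF 61 FB BB → 0x861D3C29DF61FBBB.
0x861D3C29DF61FBBB = 9663946525946018747.

9663946525946018747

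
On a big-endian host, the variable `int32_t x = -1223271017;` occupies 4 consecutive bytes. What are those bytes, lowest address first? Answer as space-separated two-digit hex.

Two's complement of -1223271017 in 32 bits: 1223271017 = 0x48E9A269; invert → 0xB7165D96; add 1 → 0xB7165D97.
Split into bytes (most-significant first): B7 16 5D 97.
Big-endian stores the most-significant byte at the lowest address.
So the memory order matches the most-significant-first order: B7 16 5D 97.

B7 16 5D 97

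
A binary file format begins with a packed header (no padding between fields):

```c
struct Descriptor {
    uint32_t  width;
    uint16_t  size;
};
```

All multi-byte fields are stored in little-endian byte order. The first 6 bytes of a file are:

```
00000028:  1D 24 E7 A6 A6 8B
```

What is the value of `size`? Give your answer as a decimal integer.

`size` follows `width` (4 bytes), so it starts at byte offset 4 and occupies 2 bytes.
Bytes at offsets 4..5: A6 8B.
In little-endian order the low byte comes first in memory.
Reassemble most-significant byte first: 8B A6 → 0x8BA6.
0x8BA6 = 35750.

35750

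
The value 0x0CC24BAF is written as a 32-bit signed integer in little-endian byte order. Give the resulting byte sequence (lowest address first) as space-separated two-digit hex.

Split into bytes (most-significant first): 0C C2 4B AF.
In little-endian order the low byte comes first in memory.
So at ascending addresses the bytes are AF 4B C2 0C.

AF 4B C2 0C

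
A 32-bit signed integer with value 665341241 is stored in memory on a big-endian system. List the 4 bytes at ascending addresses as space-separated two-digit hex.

665341241 in hexadecimal, padded to 32 bits, is 0x27A84D39.
Split into bytes (most-significant first): 27 A8 4D 39.
In big-endian order the high byte comes first in memory.
So the memory order matches the most-significant-first order: 27 A8 4D 39.

27 A8 4D 39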